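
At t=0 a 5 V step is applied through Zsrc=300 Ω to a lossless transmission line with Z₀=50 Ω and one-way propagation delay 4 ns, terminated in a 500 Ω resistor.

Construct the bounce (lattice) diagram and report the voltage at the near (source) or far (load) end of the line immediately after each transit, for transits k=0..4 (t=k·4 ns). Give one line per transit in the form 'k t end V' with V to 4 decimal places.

Γ_L=0.818182, Γ_S=0.714286; launch V₁=5·50/350=0.714286
k=0 src: V=0.7143
k=1 load: inc=0.714286, refl=0.714286·0.818182=0.5844; V=0.000000+0.714286+0.584416=1.2987
k=2 src: inc=0.584416, refl=0.584416·0.714286=0.4174; V=0.714286+0.584416+0.417440=1.7161
k=3 load: inc=0.417440, refl=0.417440·0.818182=0.3415; V=1.298701+0.417440+0.341542=2.0577
k=4 src: inc=0.341542, refl=0.341542·0.714286=0.2440; V=1.716141+0.341542+0.243958=2.3016

0 0 source 0.7143
1 4 load 1.2987
2 8 source 1.7161
3 12 load 2.0577
4 16 source 2.3016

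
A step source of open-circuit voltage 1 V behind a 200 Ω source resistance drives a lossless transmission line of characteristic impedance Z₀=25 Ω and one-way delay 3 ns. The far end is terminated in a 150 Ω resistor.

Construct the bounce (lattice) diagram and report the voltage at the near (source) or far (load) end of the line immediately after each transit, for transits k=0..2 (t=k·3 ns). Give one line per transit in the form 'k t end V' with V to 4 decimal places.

0 0 source 0.1111
1 3 load 0.1905
2 6 source 0.2522

Γ_L=0.714286, Γ_S=0.777778; launch V₁=1·25/225=0.111111
k=0 src: V=0.1111
k=1 load: inc=0.111111, refl=0.111111·0.714286=0.0794; V=0.000000+0.111111+0.079365=0.1905
k=2 src: inc=0.079365, refl=0.079365·0.777778=0.0617; V=0.111111+0.079365+0.061728=0.2522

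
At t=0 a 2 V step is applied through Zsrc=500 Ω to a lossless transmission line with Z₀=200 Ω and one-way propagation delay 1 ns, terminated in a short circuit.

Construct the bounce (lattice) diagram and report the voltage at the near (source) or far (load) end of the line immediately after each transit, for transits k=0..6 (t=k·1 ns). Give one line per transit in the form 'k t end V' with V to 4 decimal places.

0 0 source 0.5714
1 1 load 0.0000
2 2 source -0.2449
3 3 load 0.0000
4 4 source 0.1050
5 5 load 0.0000
6 6 source -0.0450

Γ_L=-1.000000, Γ_S=0.428571; launch V₁=2·200/700=0.571429
k=0 src: V=0.5714
k=1 load: inc=0.571429, refl=0.571429·-1.000000=-0.5714; V=0.000000+0.571429+-0.571429=0.0000
k=2 src: inc=-0.571429, refl=-0.571429·0.428571=-0.2449; V=0.571429+-0.571429+-0.244898=-0.2449
k=3 load: inc=-0.244898, refl=-0.244898·-1.000000=0.2449; V=0.000000+-0.244898+0.244898=0.0000
k=4 src: inc=0.244898, refl=0.244898·0.428571=0.1050; V=-0.244898+0.244898+0.104956=0.1050
k=5 load: inc=0.104956, refl=0.104956·-1.000000=-0.1050; V=0.000000+0.104956+-0.104956=0.0000
k=6 src: inc=-0.104956, refl=-0.104956·0.428571=-0.0450; V=0.104956+-0.104956+-0.044981=-0.0450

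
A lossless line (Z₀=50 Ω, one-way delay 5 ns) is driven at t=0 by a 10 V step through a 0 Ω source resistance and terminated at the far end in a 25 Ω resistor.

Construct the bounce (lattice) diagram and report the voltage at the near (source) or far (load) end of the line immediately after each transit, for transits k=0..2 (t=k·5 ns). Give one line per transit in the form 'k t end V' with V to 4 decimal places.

Γ_L=-0.333333, Γ_S=-1.000000; launch V₁=10·50/50=10.000000
k=0 src: V=10.0000
k=1 load: inc=10.000000, refl=10.000000·-0.333333=-3.3333; V=0.000000+10.000000+-3.333333=6.6667
k=2 src: inc=-3.333333, refl=-3.333333·-1.000000=3.3333; V=10.000000+-3.333333+3.333333=10.0000

0 0 source 10.0000
1 5 load 6.6667
2 10 source 10.0000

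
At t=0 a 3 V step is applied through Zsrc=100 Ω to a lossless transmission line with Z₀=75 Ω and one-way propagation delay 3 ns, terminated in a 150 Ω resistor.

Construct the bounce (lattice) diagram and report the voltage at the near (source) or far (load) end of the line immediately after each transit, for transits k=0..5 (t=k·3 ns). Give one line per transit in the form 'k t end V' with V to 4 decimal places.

0 0 source 1.2857
1 3 load 1.7143
2 6 source 1.7755
3 9 load 1.7959
4 12 source 1.7988
5 15 load 1.7998

Γ_L=0.333333, Γ_S=0.142857; launch V₁=3·75/175=1.285714
k=0 src: V=1.2857
k=1 load: inc=1.285714, refl=1.285714·0.333333=0.4286; V=0.000000+1.285714+0.428571=1.7143
k=2 src: inc=0.428571, refl=0.428571·0.142857=0.0612; V=1.285714+0.428571+0.061224=1.7755
k=3 load: inc=0.061224, refl=0.061224·0.333333=0.0204; V=1.714286+0.061224+0.020408=1.7959
k=4 src: inc=0.020408, refl=0.020408·0.142857=0.0029; V=1.775510+0.020408+0.002915=1.7988
k=5 load: inc=0.002915, refl=0.002915·0.333333=0.0010; V=1.795918+0.002915+0.000972=1.7998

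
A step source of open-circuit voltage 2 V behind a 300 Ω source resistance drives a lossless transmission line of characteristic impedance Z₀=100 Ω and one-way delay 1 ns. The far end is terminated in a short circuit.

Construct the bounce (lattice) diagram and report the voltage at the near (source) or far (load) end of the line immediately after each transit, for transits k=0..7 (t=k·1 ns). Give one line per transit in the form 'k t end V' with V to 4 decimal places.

0 0 source 0.5000
1 1 load 0.0000
2 2 source -0.2500
3 3 load 0.0000
4 4 source 0.1250
5 5 load 0.0000
6 6 source -0.0625
7 7 load 0.0000

Γ_L=-1.000000, Γ_S=0.500000; launch V₁=2·100/400=0.500000
k=0 src: V=0.5000
k=1 load: inc=0.500000, refl=0.500000·-1.000000=-0.5000; V=0.000000+0.500000+-0.500000=0.0000
k=2 src: inc=-0.500000, refl=-0.500000·0.500000=-0.2500; V=0.500000+-0.500000+-0.250000=-0.2500
k=3 load: inc=-0.250000, refl=-0.250000·-1.000000=0.2500; V=0.000000+-0.250000+0.250000=0.0000
k=4 src: inc=0.250000, refl=0.250000·0.500000=0.1250; V=-0.250000+0.250000+0.125000=0.1250
k=5 load: inc=0.125000, refl=0.125000·-1.000000=-0.1250; V=0.000000+0.125000+-0.125000=0.0000
k=6 src: inc=-0.125000, refl=-0.125000·0.500000=-0.0625; V=0.125000+-0.125000+-0.062500=-0.0625
k=7 load: inc=-0.062500, refl=-0.062500·-1.000000=0.0625; V=0.000000+-0.062500+0.062500=0.0000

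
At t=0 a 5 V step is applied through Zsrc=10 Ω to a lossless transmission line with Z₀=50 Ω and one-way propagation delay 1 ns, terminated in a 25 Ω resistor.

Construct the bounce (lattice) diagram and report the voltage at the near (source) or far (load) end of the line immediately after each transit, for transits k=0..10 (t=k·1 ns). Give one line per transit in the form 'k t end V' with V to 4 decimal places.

Γ_L=-0.333333, Γ_S=-0.666667; launch V₁=5·50/60=4.166667
k=0 src: V=4.1667
k=1 load: inc=4.166667, refl=4.166667·-0.333333=-1.3889; V=0.000000+4.166667+-1.388889=2.7778
k=2 src: inc=-1.388889, refl=-1.388889·-0.666667=0.9259; V=4.166667+-1.388889+0.925926=3.7037
k=3 load: inc=0.925926, refl=0.925926·-0.333333=-0.3086; V=2.777778+0.925926+-0.308642=3.3951
k=4 src: inc=-0.308642, refl=-0.308642·-0.666667=0.2058; V=3.703704+-0.308642+0.205761=3.6008
k=5 load: inc=0.205761, refl=0.205761·-0.333333=-0.0686; V=3.395062+0.205761+-0.068587=3.5322
k=6 src: inc=-0.068587, refl=-0.068587·-0.666667=0.0457; V=3.600823+-0.068587+0.045725=3.5780
k=7 load: inc=0.045725, refl=0.045725·-0.333333=-0.0152; V=3.532236+0.045725+-0.015242=3.5627
k=8 src: inc=-0.015242, refl=-0.015242·-0.666667=0.0102; V=3.577961+-0.015242+0.010161=3.5729
k=9 load: inc=0.010161, refl=0.010161·-0.333333=-0.0034; V=3.562719+0.010161+-0.003387=3.5695
k=10 src: inc=-0.003387, refl=-0.003387·-0.666667=0.0023; V=3.572880+-0.003387+0.002258=3.5718

0 0 source 4.1667
1 1 load 2.7778
2 2 source 3.7037
3 3 load 3.3951
4 4 source 3.6008
5 5 load 3.5322
6 6 source 3.5780
7 7 load 3.5627
8 8 source 3.5729
9 9 load 3.5695
10 10 source 3.5718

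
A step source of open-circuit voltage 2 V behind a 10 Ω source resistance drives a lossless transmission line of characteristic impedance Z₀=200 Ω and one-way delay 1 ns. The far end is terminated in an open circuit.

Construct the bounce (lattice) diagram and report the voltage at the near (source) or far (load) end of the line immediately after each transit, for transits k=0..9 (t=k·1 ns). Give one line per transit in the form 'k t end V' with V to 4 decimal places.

0 0 source 1.9048
1 1 load 3.8095
2 2 source 2.0862
3 3 load 0.3628
4 4 source 1.9220
5 5 load 3.4813
6 6 source 2.0705
7 7 load 0.6598
8 8 source 1.9362
9 9 load 3.2126

Γ_L=1.000000, Γ_S=-0.904762; launch V₁=2·200/210=1.904762
k=0 src: V=1.9048
k=1 load: inc=1.904762, refl=1.904762·1.000000=1.9048; V=0.000000+1.904762+1.904762=3.8095
k=2 src: inc=1.904762, refl=1.904762·-0.904762=-1.7234; V=1.904762+1.904762+-1.723356=2.0862
k=3 load: inc=-1.723356, refl=-1.723356·1.000000=-1.7234; V=3.809524+-1.723356+-1.723356=0.3628
k=4 src: inc=-1.723356, refl=-1.723356·-0.904762=1.5592; V=2.086168+-1.723356+1.559227=1.9220
k=5 load: inc=1.559227, refl=1.559227·1.000000=1.5592; V=0.362812+1.559227+1.559227=3.4813
k=6 src: inc=1.559227, refl=1.559227·-0.904762=-1.4107; V=1.922039+1.559227+-1.410729=2.0705
k=7 load: inc=-1.410729, refl=-1.410729·1.000000=-1.4107; V=3.481266+-1.410729+-1.410729=0.6598
k=8 src: inc=-1.410729, refl=-1.410729·-0.904762=1.2764; V=2.070536+-1.410729+1.276374=1.9362
k=9 load: inc=1.276374, refl=1.276374·1.000000=1.2764; V=0.659807+1.276374+1.276374=3.2126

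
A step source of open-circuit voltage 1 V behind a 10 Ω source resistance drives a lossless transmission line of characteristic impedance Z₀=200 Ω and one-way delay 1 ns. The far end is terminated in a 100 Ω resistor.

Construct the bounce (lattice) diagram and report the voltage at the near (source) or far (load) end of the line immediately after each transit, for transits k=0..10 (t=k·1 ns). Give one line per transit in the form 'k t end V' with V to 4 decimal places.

0 0 source 0.9524
1 1 load 0.6349
2 2 source 0.9221
3 3 load 0.8264
4 4 source 0.9130
5 5 load 0.8842
6 6 source 0.9103
7 7 load 0.9016
8 8 source 0.9094
9 9 load 0.9068
10 10 source 0.9092

Γ_L=-0.333333, Γ_S=-0.904762; launch V₁=1·200/210=0.952381
k=0 src: V=0.9524
k=1 load: inc=0.952381, refl=0.952381·-0.333333=-0.3175; V=0.000000+0.952381+-0.317460=0.6349
k=2 src: inc=-0.317460, refl=-0.317460·-0.904762=0.2872; V=0.952381+-0.317460+0.287226=0.9221
k=3 load: inc=0.287226, refl=0.287226·-0.333333=-0.0957; V=0.634921+0.287226+-0.095742=0.8264
k=4 src: inc=-0.095742, refl=-0.095742·-0.904762=0.0866; V=0.922147+-0.095742+0.086624=0.9130
k=5 load: inc=0.086624, refl=0.086624·-0.333333=-0.0289; V=0.826405+0.086624+-0.028875=0.8842
k=6 src: inc=-0.028875, refl=-0.028875·-0.904762=0.0261; V=0.913028+-0.028875+0.026125=0.9103
k=7 load: inc=0.026125, refl=0.026125·-0.333333=-0.0087; V=0.884154+0.026125+-0.008708=0.9016
k=8 src: inc=-0.008708, refl=-0.008708·-0.904762=0.0079; V=0.910278+-0.008708+0.007879=0.9094
k=9 load: inc=0.007879, refl=0.007879·-0.333333=-0.0026; V=0.901570+0.007879+-0.002626=0.9068
k=10 src: inc=-0.002626, refl=-0.002626·-0.904762=0.0024; V=0.909449+-0.002626+0.002376=0.9092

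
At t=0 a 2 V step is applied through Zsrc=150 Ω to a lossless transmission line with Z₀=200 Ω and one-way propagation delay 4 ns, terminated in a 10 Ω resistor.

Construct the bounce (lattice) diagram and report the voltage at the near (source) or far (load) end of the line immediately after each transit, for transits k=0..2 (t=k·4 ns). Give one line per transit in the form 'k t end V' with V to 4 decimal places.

0 0 source 1.1429
1 4 load 0.1088
2 8 source 0.2566

Γ_L=-0.904762, Γ_S=-0.142857; launch V₁=2·200/350=1.142857
k=0 src: V=1.1429
k=1 load: inc=1.142857, refl=1.142857·-0.904762=-1.0340; V=0.000000+1.142857+-1.034014=0.1088
k=2 src: inc=-1.034014, refl=-1.034014·-0.142857=0.1477; V=1.142857+-1.034014+0.147716=0.2566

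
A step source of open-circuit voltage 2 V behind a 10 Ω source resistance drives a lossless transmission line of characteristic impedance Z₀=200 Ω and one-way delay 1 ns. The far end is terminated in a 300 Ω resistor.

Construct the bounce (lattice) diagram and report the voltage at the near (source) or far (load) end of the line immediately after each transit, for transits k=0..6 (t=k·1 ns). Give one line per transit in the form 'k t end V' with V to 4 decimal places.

Γ_L=0.200000, Γ_S=-0.904762; launch V₁=2·200/210=1.904762
k=0 src: V=1.9048
k=1 load: inc=1.904762, refl=1.904762·0.200000=0.3810; V=0.000000+1.904762+0.380952=2.2857
k=2 src: inc=0.380952, refl=0.380952·-0.904762=-0.3447; V=1.904762+0.380952+-0.344671=1.9410
k=3 load: inc=-0.344671, refl=-0.344671·0.200000=-0.0689; V=2.285714+-0.344671+-0.068934=1.8721
k=4 src: inc=-0.068934, refl=-0.068934·-0.904762=0.0624; V=1.941043+-0.068934+0.062369=1.9345
k=5 load: inc=0.062369, refl=0.062369·0.200000=0.0125; V=1.872109+0.062369+0.012474=1.9470
k=6 src: inc=0.012474, refl=0.012474·-0.904762=-0.0113; V=1.934478+0.012474+-0.011286=1.9357

0 0 source 1.9048
1 1 load 2.2857
2 2 source 1.9410
3 3 load 1.8721
4 4 source 1.9345
5 5 load 1.9470
6 6 source 1.9357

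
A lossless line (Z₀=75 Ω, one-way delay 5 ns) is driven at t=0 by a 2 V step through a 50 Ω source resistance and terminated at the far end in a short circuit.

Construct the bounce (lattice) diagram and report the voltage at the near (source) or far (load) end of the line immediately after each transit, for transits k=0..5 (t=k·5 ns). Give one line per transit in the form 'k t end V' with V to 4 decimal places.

Γ_L=-1.000000, Γ_S=-0.200000; launch V₁=2·75/125=1.200000
k=0 src: V=1.2000
k=1 load: inc=1.200000, refl=1.200000·-1.000000=-1.2000; V=0.000000+1.200000+-1.200000=0.0000
k=2 src: inc=-1.200000, refl=-1.200000·-0.200000=0.2400; V=1.200000+-1.200000+0.240000=0.2400
k=3 load: inc=0.240000, refl=0.240000·-1.000000=-0.2400; V=0.000000+0.240000+-0.240000=0.0000
k=4 src: inc=-0.240000, refl=-0.240000·-0.200000=0.0480; V=0.240000+-0.240000+0.048000=0.0480
k=5 load: inc=0.048000, refl=0.048000·-1.000000=-0.0480; V=0.000000+0.048000+-0.048000=0.0000

0 0 source 1.2000
1 5 load 0.0000
2 10 source 0.2400
3 15 load 0.0000
4 20 source 0.0480
5 25 load 0.0000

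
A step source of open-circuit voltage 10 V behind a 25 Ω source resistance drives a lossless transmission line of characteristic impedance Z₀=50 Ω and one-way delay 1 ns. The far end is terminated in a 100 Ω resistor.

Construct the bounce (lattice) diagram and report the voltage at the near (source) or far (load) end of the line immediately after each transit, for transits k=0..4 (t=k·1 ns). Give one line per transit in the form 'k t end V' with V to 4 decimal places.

0 0 source 6.6667
1 1 load 8.8889
2 2 source 8.1481
3 3 load 7.9012
4 4 source 7.9835

Γ_L=0.333333, Γ_S=-0.333333; launch V₁=10·50/75=6.666667
k=0 src: V=6.6667
k=1 load: inc=6.666667, refl=6.666667·0.333333=2.2222; V=0.000000+6.666667+2.222222=8.8889
k=2 src: inc=2.222222, refl=2.222222·-0.333333=-0.7407; V=6.666667+2.222222+-0.740741=8.1481
k=3 load: inc=-0.740741, refl=-0.740741·0.333333=-0.2469; V=8.888889+-0.740741+-0.246914=7.9012
k=4 src: inc=-0.246914, refl=-0.246914·-0.333333=0.0823; V=8.148148+-0.246914+0.082305=7.9835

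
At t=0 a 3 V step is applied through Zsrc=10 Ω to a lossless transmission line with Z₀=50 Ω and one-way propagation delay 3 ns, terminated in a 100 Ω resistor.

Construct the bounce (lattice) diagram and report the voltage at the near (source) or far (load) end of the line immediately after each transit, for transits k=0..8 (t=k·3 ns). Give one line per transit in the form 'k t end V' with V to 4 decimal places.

0 0 source 2.5000
1 3 load 3.3333
2 6 source 2.7778
3 9 load 2.5926
4 12 source 2.7160
5 15 load 2.7572
6 18 source 2.7298
7 21 load 2.7206
8 24 source 2.7267

Γ_L=0.333333, Γ_S=-0.666667; launch V₁=3·50/60=2.500000
k=0 src: V=2.5000
k=1 load: inc=2.500000, refl=2.500000·0.333333=0.8333; V=0.000000+2.500000+0.833333=3.3333
k=2 src: inc=0.833333, refl=0.833333·-0.666667=-0.5556; V=2.500000+0.833333+-0.555556=2.7778
k=3 load: inc=-0.555556, refl=-0.555556·0.333333=-0.1852; V=3.333333+-0.555556+-0.185185=2.5926
k=4 src: inc=-0.185185, refl=-0.185185·-0.666667=0.1235; V=2.777778+-0.185185+0.123457=2.7160
k=5 load: inc=0.123457, refl=0.123457·0.333333=0.0412; V=2.592593+0.123457+0.041152=2.7572
k=6 src: inc=0.041152, refl=0.041152·-0.666667=-0.0274; V=2.716049+0.041152+-0.027435=2.7298
k=7 load: inc=-0.027435, refl=-0.027435·0.333333=-0.0091; V=2.757202+-0.027435+-0.009145=2.7206
k=8 src: inc=-0.009145, refl=-0.009145·-0.666667=0.0061; V=2.729767+-0.009145+0.006097=2.7267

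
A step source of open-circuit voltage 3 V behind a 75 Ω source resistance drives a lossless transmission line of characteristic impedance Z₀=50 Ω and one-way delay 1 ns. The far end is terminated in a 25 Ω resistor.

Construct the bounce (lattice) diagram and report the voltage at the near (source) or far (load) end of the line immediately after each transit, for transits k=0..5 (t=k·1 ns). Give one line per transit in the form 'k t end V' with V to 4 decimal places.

Γ_L=-0.333333, Γ_S=0.200000; launch V₁=3·50/125=1.200000
k=0 src: V=1.2000
k=1 load: inc=1.200000, refl=1.200000·-0.333333=-0.4000; V=0.000000+1.200000+-0.400000=0.8000
k=2 src: inc=-0.400000, refl=-0.400000·0.200000=-0.0800; V=1.200000+-0.400000+-0.080000=0.7200
k=3 load: inc=-0.080000, refl=-0.080000·-0.333333=0.0267; V=0.800000+-0.080000+0.026667=0.7467
k=4 src: inc=0.026667, refl=0.026667·0.200000=0.0053; V=0.720000+0.026667+0.005333=0.7520
k=5 load: inc=0.005333, refl=0.005333·-0.333333=-0.0018; V=0.746667+0.005333+-0.001778=0.7502

0 0 source 1.2000
1 1 load 0.8000
2 2 source 0.7200
3 3 load 0.7467
4 4 source 0.7520
5 5 load 0.7502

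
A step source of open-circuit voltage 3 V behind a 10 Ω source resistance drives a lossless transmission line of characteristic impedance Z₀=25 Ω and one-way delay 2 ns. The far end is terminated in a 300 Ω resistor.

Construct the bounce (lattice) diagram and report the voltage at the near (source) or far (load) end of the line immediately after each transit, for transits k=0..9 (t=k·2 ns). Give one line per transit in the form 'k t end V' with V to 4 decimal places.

0 0 source 2.1429
1 2 load 3.9560
2 4 source 3.1790
3 6 load 2.5214
4 8 source 2.8032
5 10 load 3.0417
6 12 source 2.9395
7 14 load 2.8530
8 16 source 2.8901
9 18 load 2.9214

Γ_L=0.846154, Γ_S=-0.428571; launch V₁=3·25/35=2.142857
k=0 src: V=2.1429
k=1 load: inc=2.142857, refl=2.142857·0.846154=1.8132; V=0.000000+2.142857+1.813187=3.9560
k=2 src: inc=1.813187, refl=1.813187·-0.428571=-0.7771; V=2.142857+1.813187+-0.777080=3.1790
k=3 load: inc=-0.777080, refl=-0.777080·0.846154=-0.6575; V=3.956044+-0.777080+-0.657529=2.5214
k=4 src: inc=-0.657529, refl=-0.657529·-0.428571=0.2818; V=3.178964+-0.657529+0.281798=2.8032
k=5 load: inc=0.281798, refl=0.281798·0.846154=0.2384; V=2.521435+0.281798+0.238445=3.0417
k=6 src: inc=0.238445, refl=0.238445·-0.428571=-0.1022; V=2.803233+0.238445+-0.102191=2.9395
k=7 load: inc=-0.102191, refl=-0.102191·0.846154=-0.0865; V=3.041678+-0.102191+-0.086469=2.8530
k=8 src: inc=-0.086469, refl=-0.086469·-0.428571=0.0371; V=2.939487+-0.086469+0.037058=2.8901
k=9 load: inc=0.037058, refl=0.037058·0.846154=0.0314; V=2.853018+0.037058+0.031357=2.9214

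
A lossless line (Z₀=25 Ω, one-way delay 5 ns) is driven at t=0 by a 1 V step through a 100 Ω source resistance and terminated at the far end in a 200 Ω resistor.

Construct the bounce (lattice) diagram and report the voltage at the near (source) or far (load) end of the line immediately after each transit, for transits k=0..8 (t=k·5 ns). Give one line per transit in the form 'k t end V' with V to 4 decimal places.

0 0 source 0.2000
1 5 load 0.3556
2 10 source 0.4489
3 15 load 0.5215
4 20 source 0.5650
5 25 load 0.5989
6 30 source 0.6192
7 35 load 0.6350
8 40 source 0.6445

Γ_L=0.777778, Γ_S=0.600000; launch V₁=1·25/125=0.200000
k=0 src: V=0.2000
k=1 load: inc=0.200000, refl=0.200000·0.777778=0.1556; V=0.000000+0.200000+0.155556=0.3556
k=2 src: inc=0.155556, refl=0.155556·0.600000=0.0933; V=0.200000+0.155556+0.093333=0.4489
k=3 load: inc=0.093333, refl=0.093333·0.777778=0.0726; V=0.355556+0.093333+0.072593=0.5215
k=4 src: inc=0.072593, refl=0.072593·0.600000=0.0436; V=0.448889+0.072593+0.043556=0.5650
k=5 load: inc=0.043556, refl=0.043556·0.777778=0.0339; V=0.521481+0.043556+0.033877=0.5989
k=6 src: inc=0.033877, refl=0.033877·0.600000=0.0203; V=0.565037+0.033877+0.020326=0.6192
k=7 load: inc=0.020326, refl=0.020326·0.777778=0.0158; V=0.598914+0.020326+0.015809=0.6350
k=8 src: inc=0.015809, refl=0.015809·0.600000=0.0095; V=0.619240+0.015809+0.009485=0.6445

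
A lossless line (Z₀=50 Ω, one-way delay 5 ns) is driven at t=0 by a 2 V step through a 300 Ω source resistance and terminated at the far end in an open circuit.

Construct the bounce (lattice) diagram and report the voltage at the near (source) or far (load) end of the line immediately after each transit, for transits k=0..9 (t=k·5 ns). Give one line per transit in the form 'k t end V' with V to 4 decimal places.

0 0 source 0.2857
1 5 load 0.5714
2 10 source 0.7755
3 15 load 0.9796
4 20 source 1.1254
5 25 load 1.2711
6 30 source 1.3753
7 35 load 1.4794
8 40 source 1.5538
9 45 load 1.6281

Γ_L=1.000000, Γ_S=0.714286; launch V₁=2·50/350=0.285714
k=0 src: V=0.2857
k=1 load: inc=0.285714, refl=0.285714·1.000000=0.2857; V=0.000000+0.285714+0.285714=0.5714
k=2 src: inc=0.285714, refl=0.285714·0.714286=0.2041; V=0.285714+0.285714+0.204082=0.7755
k=3 load: inc=0.204082, refl=0.204082·1.000000=0.2041; V=0.571429+0.204082+0.204082=0.9796
k=4 src: inc=0.204082, refl=0.204082·0.714286=0.1458; V=0.775510+0.204082+0.145773=1.1254
k=5 load: inc=0.145773, refl=0.145773·1.000000=0.1458; V=0.979592+0.145773+0.145773=1.2711
k=6 src: inc=0.145773, refl=0.145773·0.714286=0.1041; V=1.125364+0.145773+0.104123=1.3753
k=7 load: inc=0.104123, refl=0.104123·1.000000=0.1041; V=1.271137+0.104123+0.104123=1.4794
k=8 src: inc=0.104123, refl=0.104123·0.714286=0.0744; V=1.375260+0.104123+0.074374=1.5538
k=9 load: inc=0.074374, refl=0.074374·1.000000=0.0744; V=1.479384+0.074374+0.074374=1.6281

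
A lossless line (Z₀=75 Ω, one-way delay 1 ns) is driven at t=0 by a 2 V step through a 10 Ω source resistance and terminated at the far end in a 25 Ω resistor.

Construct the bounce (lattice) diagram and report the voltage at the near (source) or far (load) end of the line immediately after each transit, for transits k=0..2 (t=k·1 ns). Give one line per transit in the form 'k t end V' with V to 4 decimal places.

Γ_L=-0.500000, Γ_S=-0.764706; launch V₁=2·75/85=1.764706
k=0 src: V=1.7647
k=1 load: inc=1.764706, refl=1.764706·-0.500000=-0.8824; V=0.000000+1.764706+-0.882353=0.8824
k=2 src: inc=-0.882353, refl=-0.882353·-0.764706=0.6747; V=1.764706+-0.882353+0.674740=1.5571

0 0 source 1.7647
1 1 load 0.8824
2 2 source 1.5571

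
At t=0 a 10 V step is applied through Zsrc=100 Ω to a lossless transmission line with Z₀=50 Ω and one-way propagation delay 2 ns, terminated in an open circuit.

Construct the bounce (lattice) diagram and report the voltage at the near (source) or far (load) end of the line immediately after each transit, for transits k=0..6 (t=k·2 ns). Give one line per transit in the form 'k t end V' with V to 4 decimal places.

0 0 source 3.3333
1 2 load 6.6667
2 4 source 7.7778
3 6 load 8.8889
4 8 source 9.2593
5 10 load 9.6296
6 12 source 9.7531

Γ_L=1.000000, Γ_S=0.333333; launch V₁=10·50/150=3.333333
k=0 src: V=3.3333
k=1 load: inc=3.333333, refl=3.333333·1.000000=3.3333; V=0.000000+3.333333+3.333333=6.6667
k=2 src: inc=3.333333, refl=3.333333·0.333333=1.1111; V=3.333333+3.333333+1.111111=7.7778
k=3 load: inc=1.111111, refl=1.111111·1.000000=1.1111; V=6.666667+1.111111+1.111111=8.8889
k=4 src: inc=1.111111, refl=1.111111·0.333333=0.3704; V=7.777778+1.111111+0.370370=9.2593
k=5 load: inc=0.370370, refl=0.370370·1.000000=0.3704; V=8.888889+0.370370+0.370370=9.6296
k=6 src: inc=0.370370, refl=0.370370·0.333333=0.1235; V=9.259259+0.370370+0.123457=9.7531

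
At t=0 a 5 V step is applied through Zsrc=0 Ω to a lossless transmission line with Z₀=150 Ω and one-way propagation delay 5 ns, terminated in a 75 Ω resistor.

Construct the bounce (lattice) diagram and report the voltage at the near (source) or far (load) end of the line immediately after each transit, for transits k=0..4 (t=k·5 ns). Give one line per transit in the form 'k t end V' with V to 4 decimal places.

0 0 source 5.0000
1 5 load 3.3333
2 10 source 5.0000
3 15 load 4.4444
4 20 source 5.0000

Γ_L=-0.333333, Γ_S=-1.000000; launch V₁=5·150/150=5.000000
k=0 src: V=5.0000
k=1 load: inc=5.000000, refl=5.000000·-0.333333=-1.6667; V=0.000000+5.000000+-1.666667=3.3333
k=2 src: inc=-1.666667, refl=-1.666667·-1.000000=1.6667; V=5.000000+-1.666667+1.666667=5.0000
k=3 load: inc=1.666667, refl=1.666667·-0.333333=-0.5556; V=3.333333+1.666667+-0.555556=4.4444
k=4 src: inc=-0.555556, refl=-0.555556·-1.000000=0.5556; V=5.000000+-0.555556+0.555556=5.0000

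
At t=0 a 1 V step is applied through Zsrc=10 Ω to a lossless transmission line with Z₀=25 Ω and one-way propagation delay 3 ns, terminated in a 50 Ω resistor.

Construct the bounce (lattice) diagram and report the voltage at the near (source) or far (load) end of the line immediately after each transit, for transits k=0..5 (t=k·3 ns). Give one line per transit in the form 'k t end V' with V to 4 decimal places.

0 0 source 0.7143
1 3 load 0.9524
2 6 source 0.8503
3 9 load 0.8163
4 12 source 0.8309
5 15 load 0.8358

Γ_L=0.333333, Γ_S=-0.428571; launch V₁=1·25/35=0.714286
k=0 src: V=0.7143
k=1 load: inc=0.714286, refl=0.714286·0.333333=0.2381; V=0.000000+0.714286+0.238095=0.9524
k=2 src: inc=0.238095, refl=0.238095·-0.428571=-0.1020; V=0.714286+0.238095+-0.102041=0.8503
k=3 load: inc=-0.102041, refl=-0.102041·0.333333=-0.0340; V=0.952381+-0.102041+-0.034014=0.8163
k=4 src: inc=-0.034014, refl=-0.034014·-0.428571=0.0146; V=0.850340+-0.034014+0.014577=0.8309
k=5 load: inc=0.014577, refl=0.014577·0.333333=0.0049; V=0.816327+0.014577+0.004859=0.8358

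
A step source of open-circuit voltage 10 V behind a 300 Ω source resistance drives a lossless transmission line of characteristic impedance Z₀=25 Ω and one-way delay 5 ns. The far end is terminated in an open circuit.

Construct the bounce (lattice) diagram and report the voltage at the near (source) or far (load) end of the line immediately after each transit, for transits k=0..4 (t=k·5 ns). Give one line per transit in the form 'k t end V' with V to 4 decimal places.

Γ_L=1.000000, Γ_S=0.846154; launch V₁=10·25/325=0.769231
k=0 src: V=0.7692
k=1 load: inc=0.769231, refl=0.769231·1.000000=0.7692; V=0.000000+0.769231+0.769231=1.5385
k=2 src: inc=0.769231, refl=0.769231·0.846154=0.6509; V=0.769231+0.769231+0.650888=2.1893
k=3 load: inc=0.650888, refl=0.650888·1.000000=0.6509; V=1.538462+0.650888+0.650888=2.8402
k=4 src: inc=0.650888, refl=0.650888·0.846154=0.5508; V=2.189349+0.650888+0.550751=3.3910

0 0 source 0.7692
1 5 load 1.5385
2 10 source 2.1893
3 15 load 2.8402
4 20 source 3.3910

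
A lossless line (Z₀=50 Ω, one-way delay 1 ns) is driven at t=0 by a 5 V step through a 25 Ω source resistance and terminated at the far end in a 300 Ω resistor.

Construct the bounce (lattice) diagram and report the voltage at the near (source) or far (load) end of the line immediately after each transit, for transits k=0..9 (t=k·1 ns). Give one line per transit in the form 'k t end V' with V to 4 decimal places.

0 0 source 3.3333
1 1 load 5.7143
2 2 source 4.9206
3 3 load 4.3537
4 4 source 4.5427
5 5 load 4.6777
6 6 source 4.6327
7 7 load 4.6006
8 8 source 4.6113
9 9 load 4.6189

Γ_L=0.714286, Γ_S=-0.333333; launch V₁=5·50/75=3.333333
k=0 src: V=3.3333
k=1 load: inc=3.333333, refl=3.333333·0.714286=2.3810; V=0.000000+3.333333+2.380952=5.7143
k=2 src: inc=2.380952, refl=2.380952·-0.333333=-0.7937; V=3.333333+2.380952+-0.793651=4.9206
k=3 load: inc=-0.793651, refl=-0.793651·0.714286=-0.5669; V=5.714286+-0.793651+-0.566893=4.3537
k=4 src: inc=-0.566893, refl=-0.566893·-0.333333=0.1890; V=4.920635+-0.566893+0.188964=4.5427
k=5 load: inc=0.188964, refl=0.188964·0.714286=0.1350; V=4.353741+0.188964+0.134975=4.6777
k=6 src: inc=0.134975, refl=0.134975·-0.333333=-0.0450; V=4.542706+0.134975+-0.044992=4.6327
k=7 load: inc=-0.044992, refl=-0.044992·0.714286=-0.0321; V=4.677681+-0.044992+-0.032137=4.6006
k=8 src: inc=-0.032137, refl=-0.032137·-0.333333=0.0107; V=4.632689+-0.032137+0.010712=4.6113
k=9 load: inc=0.010712, refl=0.010712·0.714286=0.0077; V=4.600552+0.010712+0.007652=4.6189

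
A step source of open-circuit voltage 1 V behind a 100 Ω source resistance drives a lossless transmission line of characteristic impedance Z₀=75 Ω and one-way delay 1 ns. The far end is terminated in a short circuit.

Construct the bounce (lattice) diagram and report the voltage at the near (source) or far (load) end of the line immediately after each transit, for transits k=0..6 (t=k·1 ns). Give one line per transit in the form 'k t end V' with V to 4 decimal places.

0 0 source 0.4286
1 1 load 0.0000
2 2 source -0.0612
3 3 load 0.0000
4 4 source 0.0087
5 5 load 0.0000
6 6 source -0.0012

Γ_L=-1.000000, Γ_S=0.142857; launch V₁=1·75/175=0.428571
k=0 src: V=0.4286
k=1 load: inc=0.428571, refl=0.428571·-1.000000=-0.4286; V=0.000000+0.428571+-0.428571=0.0000
k=2 src: inc=-0.428571, refl=-0.428571·0.142857=-0.0612; V=0.428571+-0.428571+-0.061224=-0.0612
k=3 load: inc=-0.061224, refl=-0.061224·-1.000000=0.0612; V=0.000000+-0.061224+0.061224=0.0000
k=4 src: inc=0.061224, refl=0.061224·0.142857=0.0087; V=-0.061224+0.061224+0.008746=0.0087
k=5 load: inc=0.008746, refl=0.008746·-1.000000=-0.0087; V=0.000000+0.008746+-0.008746=0.0000
k=6 src: inc=-0.008746, refl=-0.008746·0.142857=-0.0012; V=0.008746+-0.008746+-0.001249=-0.0012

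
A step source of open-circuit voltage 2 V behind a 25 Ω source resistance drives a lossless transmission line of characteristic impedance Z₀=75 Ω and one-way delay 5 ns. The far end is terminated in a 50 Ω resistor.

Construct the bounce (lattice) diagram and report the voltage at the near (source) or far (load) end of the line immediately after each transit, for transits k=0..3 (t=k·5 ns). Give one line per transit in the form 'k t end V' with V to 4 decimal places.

Γ_L=-0.200000, Γ_S=-0.500000; launch V₁=2·75/100=1.500000
k=0 src: V=1.5000
k=1 load: inc=1.500000, refl=1.500000·-0.200000=-0.3000; V=0.000000+1.500000+-0.300000=1.2000
k=2 src: inc=-0.300000, refl=-0.300000·-0.500000=0.1500; V=1.500000+-0.300000+0.150000=1.3500
k=3 load: inc=0.150000, refl=0.150000·-0.200000=-0.0300; V=1.200000+0.150000+-0.030000=1.3200

0 0 source 1.5000
1 5 load 1.2000
2 10 source 1.3500
3 15 load 1.3200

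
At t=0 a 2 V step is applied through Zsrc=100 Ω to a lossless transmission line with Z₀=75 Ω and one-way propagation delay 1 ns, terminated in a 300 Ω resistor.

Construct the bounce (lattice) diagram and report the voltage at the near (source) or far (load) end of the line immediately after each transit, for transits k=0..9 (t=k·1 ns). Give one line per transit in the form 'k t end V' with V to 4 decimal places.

Γ_L=0.600000, Γ_S=0.142857; launch V₁=2·75/175=0.857143
k=0 src: V=0.8571
k=1 load: inc=0.857143, refl=0.857143·0.600000=0.5143; V=0.000000+0.857143+0.514286=1.3714
k=2 src: inc=0.514286, refl=0.514286·0.142857=0.0735; V=0.857143+0.514286+0.073469=1.4449
k=3 load: inc=0.073469, refl=0.073469·0.600000=0.0441; V=1.371429+0.073469+0.044082=1.4890
k=4 src: inc=0.044082, refl=0.044082·0.142857=0.0063; V=1.444898+0.044082+0.006297=1.4953
k=5 load: inc=0.006297, refl=0.006297·0.600000=0.0038; V=1.488980+0.006297+0.003778=1.4991
k=6 src: inc=0.003778, refl=0.003778·0.142857=0.0005; V=1.495277+0.003778+0.000540=1.4996
k=7 load: inc=0.000540, refl=0.000540·0.600000=0.0003; V=1.499055+0.000540+0.000324=1.4999
k=8 src: inc=0.000324, refl=0.000324·0.142857=0.0000; V=1.499595+0.000324+0.000046=1.5000
k=9 load: inc=0.000046, refl=0.000046·0.600000=0.0000; V=1.499919+0.000046+0.000028=1.5000

0 0 source 0.8571
1 1 load 1.3714
2 2 source 1.4449
3 3 load 1.4890
4 4 source 1.4953
5 5 load 1.4991
6 6 source 1.4996
7 7 load 1.4999
8 8 source 1.5000
9 9 load 1.5000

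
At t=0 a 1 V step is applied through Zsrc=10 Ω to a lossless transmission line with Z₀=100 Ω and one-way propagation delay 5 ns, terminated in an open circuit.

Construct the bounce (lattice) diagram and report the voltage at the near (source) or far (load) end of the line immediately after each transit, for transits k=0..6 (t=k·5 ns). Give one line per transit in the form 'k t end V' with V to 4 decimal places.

Γ_L=1.000000, Γ_S=-0.818182; launch V₁=1·100/110=0.909091
k=0 src: V=0.9091
k=1 load: inc=0.909091, refl=0.909091·1.000000=0.9091; V=0.000000+0.909091+0.909091=1.8182
k=2 src: inc=0.909091, refl=0.909091·-0.818182=-0.7438; V=0.909091+0.909091+-0.743802=1.0744
k=3 load: inc=-0.743802, refl=-0.743802·1.000000=-0.7438; V=1.818182+-0.743802+-0.743802=0.3306
k=4 src: inc=-0.743802, refl=-0.743802·-0.818182=0.6086; V=1.074380+-0.743802+0.608565=0.9391
k=5 load: inc=0.608565, refl=0.608565·1.000000=0.6086; V=0.330579+0.608565+0.608565=1.5477
k=6 src: inc=0.608565, refl=0.608565·-0.818182=-0.4979; V=0.939144+0.608565+-0.497917=1.0498

0 0 source 0.9091
1 5 load 1.8182
2 10 source 1.0744
3 15 load 0.3306
4 20 source 0.9391
5 25 load 1.5477
6 30 source 1.0498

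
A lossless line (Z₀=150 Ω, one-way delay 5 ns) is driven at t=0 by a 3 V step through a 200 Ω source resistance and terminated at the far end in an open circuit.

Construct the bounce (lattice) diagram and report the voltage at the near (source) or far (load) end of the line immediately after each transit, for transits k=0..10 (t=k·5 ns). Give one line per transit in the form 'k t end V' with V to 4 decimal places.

Γ_L=1.000000, Γ_S=0.142857; launch V₁=3·150/350=1.285714
k=0 src: V=1.2857
k=1 load: inc=1.285714, refl=1.285714·1.000000=1.2857; V=0.000000+1.285714+1.285714=2.5714
k=2 src: inc=1.285714, refl=1.285714·0.142857=0.1837; V=1.285714+1.285714+0.183673=2.7551
k=3 load: inc=0.183673, refl=0.183673·1.000000=0.1837; V=2.571429+0.183673+0.183673=2.9388
k=4 src: inc=0.183673, refl=0.183673·0.142857=0.0262; V=2.755102+0.183673+0.026239=2.9650
k=5 load: inc=0.026239, refl=0.026239·1.000000=0.0262; V=2.938776+0.026239+0.026239=2.9913
k=6 src: inc=0.026239, refl=0.026239·0.142857=0.0037; V=2.965015+0.026239+0.003748=2.9950
k=7 load: inc=0.003748, refl=0.003748·1.000000=0.0037; V=2.991254+0.003748+0.003748=2.9988
k=8 src: inc=0.003748, refl=0.003748·0.142857=0.0005; V=2.995002+0.003748+0.000535=2.9993
k=9 load: inc=0.000535, refl=0.000535·1.000000=0.0005; V=2.998751+0.000535+0.000535=2.9998
k=10 src: inc=0.000535, refl=0.000535·0.142857=0.0001; V=2.999286+0.000535+0.000076=2.9999

0 0 source 1.2857
1 5 load 2.5714
2 10 source 2.7551
3 15 load 2.9388
4 20 source 2.9650
5 25 load 2.9913
6 30 source 2.9950
7 35 load 2.9988
8 40 source 2.9993
9 45 load 2.9998
10 50 source 2.9999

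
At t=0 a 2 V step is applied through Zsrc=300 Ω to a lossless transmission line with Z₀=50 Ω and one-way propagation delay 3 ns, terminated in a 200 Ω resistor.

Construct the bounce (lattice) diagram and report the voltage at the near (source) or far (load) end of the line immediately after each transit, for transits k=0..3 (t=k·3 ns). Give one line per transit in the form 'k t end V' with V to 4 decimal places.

0 0 source 0.2857
1 3 load 0.4571
2 6 source 0.5796
3 9 load 0.6531

Γ_L=0.600000, Γ_S=0.714286; launch V₁=2·50/350=0.285714
k=0 src: V=0.2857
k=1 load: inc=0.285714, refl=0.285714·0.600000=0.1714; V=0.000000+0.285714+0.171429=0.4571
k=2 src: inc=0.171429, refl=0.171429·0.714286=0.1224; V=0.285714+0.171429+0.122449=0.5796
k=3 load: inc=0.122449, refl=0.122449·0.600000=0.0735; V=0.457143+0.122449+0.073469=0.6531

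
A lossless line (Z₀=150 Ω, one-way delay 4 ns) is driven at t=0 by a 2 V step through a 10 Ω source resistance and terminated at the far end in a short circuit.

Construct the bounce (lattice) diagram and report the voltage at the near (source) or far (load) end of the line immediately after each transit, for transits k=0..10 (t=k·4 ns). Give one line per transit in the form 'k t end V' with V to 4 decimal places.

Γ_L=-1.000000, Γ_S=-0.875000; launch V₁=2·150/160=1.875000
k=0 src: V=1.8750
k=1 load: inc=1.875000, refl=1.875000·-1.000000=-1.8750; V=0.000000+1.875000+-1.875000=0.0000
k=2 src: inc=-1.875000, refl=-1.875000·-0.875000=1.6406; V=1.875000+-1.875000+1.640625=1.6406
k=3 load: inc=1.640625, refl=1.640625·-1.000000=-1.6406; V=0.000000+1.640625+-1.640625=0.0000
k=4 src: inc=-1.640625, refl=-1.640625·-0.875000=1.4355; V=1.640625+-1.640625+1.435547=1.4355
k=5 load: inc=1.435547, refl=1.435547·-1.000000=-1.4355; V=0.000000+1.435547+-1.435547=0.0000
k=6 src: inc=-1.435547, refl=-1.435547·-0.875000=1.2561; V=1.435547+-1.435547+1.256104=1.2561
k=7 load: inc=1.256104, refl=1.256104·-1.000000=-1.2561; V=0.000000+1.256104+-1.256104=0.0000
k=8 src: inc=-1.256104, refl=-1.256104·-0.875000=1.0991; V=1.256104+-1.256104+1.099091=1.0991
k=9 load: inc=1.099091, refl=1.099091·-1.000000=-1.0991; V=0.000000+1.099091+-1.099091=0.0000
k=10 src: inc=-1.099091, refl=-1.099091·-0.875000=0.9617; V=1.099091+-1.099091+0.961704=0.9617

0 0 source 1.8750
1 4 load 0.0000
2 8 source 1.6406
3 12 load 0.0000
4 16 source 1.4355
5 20 load 0.0000
6 24 source 1.2561
7 28 load 0.0000
8 32 source 1.0991
9 36 load 0.0000
10 40 source 0.9617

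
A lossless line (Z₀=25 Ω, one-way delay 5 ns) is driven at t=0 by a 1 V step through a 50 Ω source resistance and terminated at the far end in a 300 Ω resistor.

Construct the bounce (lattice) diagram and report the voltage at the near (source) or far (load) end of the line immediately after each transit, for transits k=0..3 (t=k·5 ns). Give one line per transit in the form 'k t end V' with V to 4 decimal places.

Γ_L=0.846154, Γ_S=0.333333; launch V₁=1·25/75=0.333333
k=0 src: V=0.3333
k=1 load: inc=0.333333, refl=0.333333·0.846154=0.2821; V=0.000000+0.333333+0.282051=0.6154
k=2 src: inc=0.282051, refl=0.282051·0.333333=0.0940; V=0.333333+0.282051+0.094017=0.7094
k=3 load: inc=0.094017, refl=0.094017·0.846154=0.0796; V=0.615385+0.094017+0.079553=0.7890

0 0 source 0.3333
1 5 load 0.6154
2 10 source 0.7094
3 15 load 0.7890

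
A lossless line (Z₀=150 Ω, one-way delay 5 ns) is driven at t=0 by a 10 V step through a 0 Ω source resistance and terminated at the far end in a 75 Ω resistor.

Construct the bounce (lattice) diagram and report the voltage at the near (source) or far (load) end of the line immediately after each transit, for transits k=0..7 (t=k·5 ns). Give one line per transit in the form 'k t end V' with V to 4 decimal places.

Γ_L=-0.333333, Γ_S=-1.000000; launch V₁=10·150/150=10.000000
k=0 src: V=10.0000
k=1 load: inc=10.000000, refl=10.000000·-0.333333=-3.3333; V=0.000000+10.000000+-3.333333=6.6667
k=2 src: inc=-3.333333, refl=-3.333333·-1.000000=3.3333; V=10.000000+-3.333333+3.333333=10.0000
k=3 load: inc=3.333333, refl=3.333333·-0.333333=-1.1111; V=6.666667+3.333333+-1.111111=8.8889
k=4 src: inc=-1.111111, refl=-1.111111·-1.000000=1.1111; V=10.000000+-1.111111+1.111111=10.0000
k=5 load: inc=1.111111, refl=1.111111·-0.333333=-0.3704; V=8.888889+1.111111+-0.370370=9.6296
k=6 src: inc=-0.370370, refl=-0.370370·-1.000000=0.3704; V=10.000000+-0.370370+0.370370=10.0000
k=7 load: inc=0.370370, refl=0.370370·-0.333333=-0.1235; V=9.629630+0.370370+-0.123457=9.8765

0 0 source 10.0000
1 5 load 6.6667
2 10 source 10.0000
3 15 load 8.8889
4 20 source 10.0000
5 25 load 9.6296
6 30 source 10.0000
7 35 load 9.8765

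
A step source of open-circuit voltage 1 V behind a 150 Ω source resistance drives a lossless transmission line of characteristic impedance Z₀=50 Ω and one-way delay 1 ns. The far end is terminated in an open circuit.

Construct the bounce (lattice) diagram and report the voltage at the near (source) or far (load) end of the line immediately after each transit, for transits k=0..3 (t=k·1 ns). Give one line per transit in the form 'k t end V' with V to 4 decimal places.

Γ_L=1.000000, Γ_S=0.500000; launch V₁=1·50/200=0.250000
k=0 src: V=0.2500
k=1 load: inc=0.250000, refl=0.250000·1.000000=0.2500; V=0.000000+0.250000+0.250000=0.5000
k=2 src: inc=0.250000, refl=0.250000·0.500000=0.1250; V=0.250000+0.250000+0.125000=0.6250
k=3 load: inc=0.125000, refl=0.125000·1.000000=0.1250; V=0.500000+0.125000+0.125000=0.7500

0 0 source 0.2500
1 1 load 0.5000
2 2 source 0.6250
3 3 load 0.7500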